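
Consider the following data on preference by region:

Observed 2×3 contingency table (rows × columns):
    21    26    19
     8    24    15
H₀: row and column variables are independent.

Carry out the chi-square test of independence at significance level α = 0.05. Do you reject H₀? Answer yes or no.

reject H₀: no

Row totals [66, 47], col totals [29, 50, 34], n=113
χ² = (21−16.94)²/16.94 + (26−29.20)²/29.20 + (19−19.86)²/19.86 + (8−12.06)²/12.06 + (24−20.80)²/20.80 + (15−14.14)²/14.14 = 3.2761
df = 2
p-value (upper-tail) = 0.19436
At α=0.05: p ≥ α → fail to reject H₀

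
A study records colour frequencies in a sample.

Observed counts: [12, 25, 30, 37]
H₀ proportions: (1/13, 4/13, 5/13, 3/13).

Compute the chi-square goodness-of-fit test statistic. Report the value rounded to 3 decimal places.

n = 104; E_i = n·p_i = [8.00, 32.00, 40.00, 24.00]
χ² = (12−8.00)²/8.00 + (25−32.00)²/32.00 + (30−40.00)²/40.00 + (37−24.00)²/24.00 = 13.0729
df = 3

test statistic = 13.073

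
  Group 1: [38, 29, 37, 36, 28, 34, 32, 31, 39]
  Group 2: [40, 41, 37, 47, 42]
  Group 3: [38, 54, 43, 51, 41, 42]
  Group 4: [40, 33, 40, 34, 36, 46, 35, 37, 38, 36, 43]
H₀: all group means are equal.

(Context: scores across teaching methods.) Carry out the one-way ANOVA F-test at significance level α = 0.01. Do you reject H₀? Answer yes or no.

Group means [33.78, 41.40, 44.83, 38.00], grand mean 38.645
SSB = Σnᵢ(x̄ᵢ−x̄)² = 485.508; SSW = ΣΣ(x−x̄ᵢ)² = 531.589
MSB = 485.508/3 = 161.8360; MSW = 531.589/27 = 19.6885
F = MSB/MSW = 8.2198
df = (3, 27)
p-value (upper-tail) = 0.00048
At α=0.01: p < α → reject H₀

reject H₀: yes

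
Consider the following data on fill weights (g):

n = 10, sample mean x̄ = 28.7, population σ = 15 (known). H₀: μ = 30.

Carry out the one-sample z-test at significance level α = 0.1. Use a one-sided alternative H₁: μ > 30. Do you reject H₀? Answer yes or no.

SE = σ/√n = 15/√10 = 4.7434
z = (x̄−μ₀)/SE = (28.7−30)/4.7434 = -0.2741
p-value (one-sided, H₁ greater) = 0.60798
At α=0.1: p ≥ α → fail to reject H₀

reject H₀: no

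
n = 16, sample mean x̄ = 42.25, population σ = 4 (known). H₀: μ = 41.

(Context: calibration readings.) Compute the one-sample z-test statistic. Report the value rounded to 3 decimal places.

test statistic = 1.250

SE = σ/√n = 4/√16 = 1.0000
z = (x̄−μ₀)/SE = (42.25−41)/1.0000 = 1.2500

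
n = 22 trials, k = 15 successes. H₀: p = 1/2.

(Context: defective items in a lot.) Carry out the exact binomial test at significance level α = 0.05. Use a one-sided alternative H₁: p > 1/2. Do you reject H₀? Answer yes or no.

reject H₀: no

Exact binomial: n=22, k=15, p₀=1/2=0.5000
P(X≥15) from Σ C(n,i)·p₀^i·(1−p₀)^(n−i)
p-value (one-sided, H₁ greater) = 0.06690
At α=0.05: p ≥ α → fail to reject H₀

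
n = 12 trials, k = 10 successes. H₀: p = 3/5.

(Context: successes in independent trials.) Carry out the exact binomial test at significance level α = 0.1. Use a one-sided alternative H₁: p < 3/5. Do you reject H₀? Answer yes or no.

reject H₀: no

Exact binomial: n=12, k=10, p₀=3/5=0.6000
P(X≤10) from Σ C(n,i)·p₀^i·(1−p₀)^(n−i)
p-value (one-sided, H₁ less) = 0.98041
At α=0.1: p ≥ α → fail to reject H₀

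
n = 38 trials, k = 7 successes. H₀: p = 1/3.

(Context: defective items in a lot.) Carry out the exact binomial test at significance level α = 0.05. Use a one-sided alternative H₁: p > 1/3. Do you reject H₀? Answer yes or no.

Exact binomial: n=38, k=7, p₀=1/3=0.3333
P(X≥7) from Σ C(n,i)·p₀^i·(1−p₀)^(n−i)
p-value (one-sided, H₁ greater) = 0.98684
At α=0.05: p ≥ α → fail to reject H₀

reject H₀: no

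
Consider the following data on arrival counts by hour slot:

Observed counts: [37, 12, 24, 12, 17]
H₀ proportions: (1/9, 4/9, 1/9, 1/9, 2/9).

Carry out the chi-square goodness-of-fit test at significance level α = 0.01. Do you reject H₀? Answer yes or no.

n = 102; E_i = n·p_i = [11.33, 45.33, 11.33, 11.33, 22.67]
χ² = (37−11.33)²/11.33 + (12−45.33)²/45.33 + (24−11.33)²/11.33 + (12−11.33)²/11.33 + (17−22.67)²/22.67 = 98.2500
df = 4
p-value (upper-tail) = 0.00000
At α=0.01: p < α → reject H₀

reject H₀: yes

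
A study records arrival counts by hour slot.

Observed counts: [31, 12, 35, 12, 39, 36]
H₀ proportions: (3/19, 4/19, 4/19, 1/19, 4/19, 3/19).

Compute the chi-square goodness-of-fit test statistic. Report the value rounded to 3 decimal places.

test statistic = 21.411

n = 165; E_i = n·p_i = [26.05, 34.74, 34.74, 8.68, 34.74, 26.05]
χ² = (31−26.05)²/26.05 + (12−34.74)²/34.74 + (35−34.74)²/34.74 + (12−8.68)²/8.68 + (39−34.74)²/34.74 + (36−26.05)²/26.05 = 21.4111
df = 5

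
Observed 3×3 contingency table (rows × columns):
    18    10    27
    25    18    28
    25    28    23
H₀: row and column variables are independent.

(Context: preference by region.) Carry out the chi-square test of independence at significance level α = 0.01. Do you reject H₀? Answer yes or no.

reject H₀: no

Row totals [55, 71, 76], col totals [68, 56, 78], n=202
χ² = (18−18.51)²/18.51 + (10−15.25)²/15.25 + (27−21.24)²/21.24 + (25−23.90)²/23.90 + (18−19.68)²/19.68 + (28−27.42)²/27.42 + (25−25.58)²/25.58 + (28−21.07)²/21.07 + (23−29.35)²/29.35 = 7.2564
df = 4
p-value (upper-tail) = 0.12294
At α=0.01: p ≥ α → fail to reject H₀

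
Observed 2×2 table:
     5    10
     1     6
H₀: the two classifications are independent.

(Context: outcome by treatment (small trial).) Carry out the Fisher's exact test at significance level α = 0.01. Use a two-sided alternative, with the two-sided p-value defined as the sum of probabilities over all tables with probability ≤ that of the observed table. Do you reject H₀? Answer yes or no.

Margins: r₁=15, r₂=7, c₁=6, c₂=16, n=22
p_obs = C(15,5)·C(7,1)/C(22,6); sum pmf over tables with pmf ≤ p_obs
p-value (two-sided) = 0.61582
At α=0.01: p ≥ α → fail to reject H₀

reject H₀: no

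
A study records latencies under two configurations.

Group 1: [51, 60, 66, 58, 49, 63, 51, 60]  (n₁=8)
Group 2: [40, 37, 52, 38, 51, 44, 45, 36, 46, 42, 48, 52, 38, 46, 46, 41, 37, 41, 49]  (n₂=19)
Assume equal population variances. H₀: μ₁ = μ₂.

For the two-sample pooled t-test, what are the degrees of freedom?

df = n₁ + n₂ − 2 = 8 + 19 − 2 = 25

degrees of freedom = 25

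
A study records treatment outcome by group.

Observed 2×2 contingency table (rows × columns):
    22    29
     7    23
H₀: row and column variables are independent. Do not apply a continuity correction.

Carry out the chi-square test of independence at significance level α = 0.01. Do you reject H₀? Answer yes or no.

Row totals [51, 30], col totals [29, 52], n=81
χ² = (22−18.26)²/18.26 + (29−32.74)²/32.74 + (7−10.74)²/10.74 + (23−19.26)²/19.26 = 3.2231
df = 1
p-value (upper-tail) = 0.07260
At α=0.01: p ≥ α → fail to reject H₀

reject H₀: no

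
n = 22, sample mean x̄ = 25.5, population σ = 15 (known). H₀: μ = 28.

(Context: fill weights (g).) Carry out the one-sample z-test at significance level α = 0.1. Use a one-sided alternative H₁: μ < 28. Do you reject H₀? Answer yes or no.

SE = σ/√n = 15/√22 = 3.1980
z = (x̄−μ₀)/SE = (25.5−28)/3.1980 = -0.7817
p-value (one-sided, H₁ less) = 0.21718
At α=0.1: p ≥ α → fail to reject H₀

reject H₀: no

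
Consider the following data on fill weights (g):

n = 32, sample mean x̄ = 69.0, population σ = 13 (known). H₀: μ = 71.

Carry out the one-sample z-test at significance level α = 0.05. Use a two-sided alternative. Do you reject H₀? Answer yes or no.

SE = σ/√n = 13/√32 = 2.2981
z = (x̄−μ₀)/SE = (69.0−71)/2.2981 = -0.8703
p-value (two-sided) = 0.38414
At α=0.05: p ≥ α → fail to reject H₀

reject H₀: no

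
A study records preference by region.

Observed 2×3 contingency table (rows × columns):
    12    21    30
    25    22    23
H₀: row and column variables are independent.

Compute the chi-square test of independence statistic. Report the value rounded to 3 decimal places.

test statistic = 5.161

Row totals [63, 70], col totals [37, 43, 53], n=133
χ² = (12−17.53)²/17.53 + (21−20.37)²/20.37 + (30−25.11)²/25.11 + (25−19.47)²/19.47 + (22−22.63)²/22.63 + (23−27.89)²/27.89 = 5.1612
df = 2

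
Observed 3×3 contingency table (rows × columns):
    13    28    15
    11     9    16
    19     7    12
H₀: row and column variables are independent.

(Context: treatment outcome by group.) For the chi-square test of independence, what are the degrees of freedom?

degrees of freedom = 4

df = (r−1)(c−1) = (3−1)·(3−1) = 4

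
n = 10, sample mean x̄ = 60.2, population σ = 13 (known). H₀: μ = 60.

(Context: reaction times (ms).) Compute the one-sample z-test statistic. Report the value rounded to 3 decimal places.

test statistic = 0.049

SE = σ/√n = 13/√10 = 4.1110
z = (x̄−μ₀)/SE = (60.2−60)/4.1110 = 0.0487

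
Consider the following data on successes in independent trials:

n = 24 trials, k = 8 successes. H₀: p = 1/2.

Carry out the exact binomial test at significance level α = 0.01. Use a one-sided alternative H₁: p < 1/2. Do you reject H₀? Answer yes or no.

Exact binomial: n=24, k=8, p₀=1/2=0.5000
P(X≤8) from Σ C(n,i)·p₀^i·(1−p₀)^(n−i)
p-value (one-sided, H₁ less) = 0.07579
At α=0.01: p ≥ α → fail to reject H₀

reject H₀: no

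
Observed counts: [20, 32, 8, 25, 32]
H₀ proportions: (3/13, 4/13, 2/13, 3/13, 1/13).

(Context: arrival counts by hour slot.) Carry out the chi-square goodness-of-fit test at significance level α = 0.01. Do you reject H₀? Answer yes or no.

n = 117; E_i = n·p_i = [27.00, 36.00, 18.00, 27.00, 9.00]
χ² = (20−27.00)²/27.00 + (32−36.00)²/36.00 + (8−18.00)²/18.00 + (25−27.00)²/27.00 + (32−9.00)²/9.00 = 66.7407
df = 4
p-value (upper-tail) = 0.00000
At α=0.01: p < α → reject H₀

reject H₀: yes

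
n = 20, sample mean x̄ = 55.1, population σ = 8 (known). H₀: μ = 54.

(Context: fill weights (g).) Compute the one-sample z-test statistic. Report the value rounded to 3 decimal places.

SE = σ/√n = 8/√20 = 1.7889
z = (x̄−μ₀)/SE = (55.1−54)/1.7889 = 0.6149

test statistic = 0.615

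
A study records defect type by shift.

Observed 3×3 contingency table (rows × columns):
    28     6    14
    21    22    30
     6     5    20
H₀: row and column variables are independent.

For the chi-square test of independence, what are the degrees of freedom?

df = (r−1)(c−1) = (3−1)·(3−1) = 4

degrees of freedom = 4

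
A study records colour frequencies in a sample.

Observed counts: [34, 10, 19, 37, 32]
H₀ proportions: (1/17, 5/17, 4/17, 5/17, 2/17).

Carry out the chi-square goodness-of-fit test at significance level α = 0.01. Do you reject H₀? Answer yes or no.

n = 132; E_i = n·p_i = [7.76, 38.82, 31.06, 38.82, 15.53]
χ² = (34−7.76)²/7.76 + (10−38.82)²/38.82 + (19−31.06)²/31.06 + (37−38.82)²/38.82 + (32−15.53)²/15.53 = 132.2792
df = 4
p-value (upper-tail) = 0.00000
At α=0.01: p < α → reject H₀

reject H₀: yes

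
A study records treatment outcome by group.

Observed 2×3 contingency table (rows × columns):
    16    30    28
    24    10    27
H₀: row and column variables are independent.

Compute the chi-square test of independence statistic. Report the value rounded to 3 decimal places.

test statistic = 10.463

Row totals [74, 61], col totals [40, 40, 55], n=135
χ² = (16−21.93)²/21.93 + (30−21.93)²/21.93 + (28−30.15)²/30.15 + (24−18.07)²/18.07 + (10−18.07)²/18.07 + (27−24.85)²/24.85 = 10.4634
df = 2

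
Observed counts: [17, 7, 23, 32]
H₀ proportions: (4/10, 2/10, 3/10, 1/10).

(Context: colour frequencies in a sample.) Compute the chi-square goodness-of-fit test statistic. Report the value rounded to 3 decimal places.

n = 79; E_i = n·p_i = [31.60, 15.80, 23.70, 7.90]
χ² = (17−31.60)²/31.60 + (7−15.80)²/15.80 + (23−23.70)²/23.70 + (32−7.90)²/7.90 = 85.1878
df = 3

test statistic = 85.188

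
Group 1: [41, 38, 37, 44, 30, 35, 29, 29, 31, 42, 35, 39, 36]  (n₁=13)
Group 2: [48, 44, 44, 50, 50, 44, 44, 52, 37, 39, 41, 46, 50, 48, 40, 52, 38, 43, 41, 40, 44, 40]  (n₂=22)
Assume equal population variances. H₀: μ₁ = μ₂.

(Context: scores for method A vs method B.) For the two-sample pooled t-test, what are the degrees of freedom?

df = n₁ + n₂ − 2 = 13 + 22 − 2 = 33

degrees of freedom = 33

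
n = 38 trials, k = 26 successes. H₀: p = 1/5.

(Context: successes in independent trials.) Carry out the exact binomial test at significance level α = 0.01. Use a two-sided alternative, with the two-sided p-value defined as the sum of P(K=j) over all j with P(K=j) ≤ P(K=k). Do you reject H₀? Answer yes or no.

Exact binomial: n=38, k=26, p₀=1/5=0.2000
P(X=j) = C(n,j)·p₀^j·(1−p₀)^(n−j); p = Σ P(X=j) over j with P(X=j) ≤ P(X=26)
p-value (two-sided) = 0.00000
At α=0.01: p < α → reject H₀

reject H₀: yes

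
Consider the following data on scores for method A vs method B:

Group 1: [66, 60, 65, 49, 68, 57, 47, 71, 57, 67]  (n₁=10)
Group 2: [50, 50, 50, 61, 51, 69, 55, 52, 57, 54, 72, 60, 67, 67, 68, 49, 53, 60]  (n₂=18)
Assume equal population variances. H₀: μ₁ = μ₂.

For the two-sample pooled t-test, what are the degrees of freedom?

df = n₁ + n₂ − 2 = 10 + 18 − 2 = 26

degrees of freedom = 26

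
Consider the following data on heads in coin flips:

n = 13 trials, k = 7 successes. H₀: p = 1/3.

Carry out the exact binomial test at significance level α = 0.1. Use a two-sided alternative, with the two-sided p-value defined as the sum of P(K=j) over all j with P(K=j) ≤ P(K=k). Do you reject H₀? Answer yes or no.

Exact binomial: n=13, k=7, p₀=1/3=0.3333
P(X=j) = C(n,j)·p₀^j·(1−p₀)^(n−j); p = Σ P(X=j) over j with P(X=j) ≤ P(X=7)
p-value (two-sided) = 0.14208
At α=0.1: p ≥ α → fail to reject H₀

reject H₀: no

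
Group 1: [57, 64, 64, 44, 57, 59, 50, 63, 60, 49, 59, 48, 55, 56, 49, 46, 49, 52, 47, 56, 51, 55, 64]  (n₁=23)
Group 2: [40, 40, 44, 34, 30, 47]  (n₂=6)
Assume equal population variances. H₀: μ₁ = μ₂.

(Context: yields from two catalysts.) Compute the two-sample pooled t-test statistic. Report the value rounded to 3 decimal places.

x̄₁=54.522, s₁=6.186, n₁=23
x̄₂=39.167, s₂=6.274, n₂=6
s_p² = [22·6.186² + 5·6.274²]/27 = 38.4656
SE = √(s_p²·(1/23+1/6)) = 2.8431
t = (54.522−39.167)/2.8431 = 5.4008
df = 27

test statistic = 5.401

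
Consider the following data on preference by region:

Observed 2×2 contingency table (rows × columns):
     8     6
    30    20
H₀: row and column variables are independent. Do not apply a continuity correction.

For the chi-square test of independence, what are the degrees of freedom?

df = (r−1)(c−1) = (2−1)·(2−1) = 1

degrees of freedom = 1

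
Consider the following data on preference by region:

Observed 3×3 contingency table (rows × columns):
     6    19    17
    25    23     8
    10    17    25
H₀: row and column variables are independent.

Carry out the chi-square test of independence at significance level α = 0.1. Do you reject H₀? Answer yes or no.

Row totals [42, 56, 52], col totals [41, 59, 50], n=150
χ² = (6−11.48)²/11.48 + (19−16.52)²/16.52 + (17−14.00)²/14.00 + (25−15.31)²/15.31 + (23−22.03)²/22.03 + (8−18.67)²/18.67 + (10−14.21)²/14.21 + (17−20.45)²/20.45 + (25−17.33)²/17.33 = 21.1309
df = 4
p-value (upper-tail) = 0.00030
At α=0.1: p < α → reject H₀

reject H₀: yes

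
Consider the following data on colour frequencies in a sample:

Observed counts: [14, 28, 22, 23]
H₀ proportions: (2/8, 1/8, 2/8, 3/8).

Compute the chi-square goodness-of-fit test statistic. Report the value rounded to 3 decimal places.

test statistic = 32.571

n = 87; E_i = n·p_i = [21.75, 10.88, 21.75, 32.62]
χ² = (14−21.75)²/21.75 + (28−10.88)²/10.88 + (22−21.75)²/21.75 + (23−32.62)²/32.62 = 32.5709
df = 3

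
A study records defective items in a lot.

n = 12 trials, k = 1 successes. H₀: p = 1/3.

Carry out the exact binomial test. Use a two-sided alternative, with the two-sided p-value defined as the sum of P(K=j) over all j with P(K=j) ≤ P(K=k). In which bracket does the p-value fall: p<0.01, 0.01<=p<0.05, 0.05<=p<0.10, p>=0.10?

Exact binomial: n=12, k=1, p₀=1/3=0.3333
P(X=j) = C(n,j)·p₀^j·(1−p₀)^(n−j); p = Σ P(X=j) over j with P(X=j) ≤ P(X=1)
p-value (two-sided) = 0.07271
→ bracket: 0.05<=p<0.10

p-value bracket: 0.05<=p<0.10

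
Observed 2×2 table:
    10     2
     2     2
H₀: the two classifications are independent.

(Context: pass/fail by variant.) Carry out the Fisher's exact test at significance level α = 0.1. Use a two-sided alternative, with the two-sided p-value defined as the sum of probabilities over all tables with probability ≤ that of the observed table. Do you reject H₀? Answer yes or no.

Margins: r₁=12, r₂=4, c₁=12, c₂=4, n=16
p_obs = C(12,10)·C(4,2)/C(16,12); sum pmf over tables with pmf ≤ p_obs
p-value (two-sided) = 0.24451
At α=0.1: p ≥ α → fail to reject H₀

reject H₀: no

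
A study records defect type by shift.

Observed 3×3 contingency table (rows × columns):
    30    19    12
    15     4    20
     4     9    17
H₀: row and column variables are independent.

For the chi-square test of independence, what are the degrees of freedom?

degrees of freedom = 4

df = (r−1)(c−1) = (3−1)·(3−1) = 4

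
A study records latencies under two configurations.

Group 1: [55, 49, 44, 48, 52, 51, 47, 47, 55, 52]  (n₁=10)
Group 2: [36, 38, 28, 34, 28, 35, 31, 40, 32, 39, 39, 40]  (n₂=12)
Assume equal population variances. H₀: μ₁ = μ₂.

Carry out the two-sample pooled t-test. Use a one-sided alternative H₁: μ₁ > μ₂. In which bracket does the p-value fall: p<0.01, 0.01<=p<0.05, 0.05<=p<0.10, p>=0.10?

p-value bracket: p<0.01

x̄₁=50.000, s₁=3.621, n₁=10
x̄₂=35.000, s₂=4.431, n₂=12
s_p² = [9·3.621² + 11·4.431²]/20 = 16.7000
SE = √(s_p²·(1/10+1/12)) = 1.7498
t = (50.000−35.000)/1.7498 = 8.5726
df = 20
p-value (one-sided, H₁ greater) = 0.00000
→ bracket: p<0.01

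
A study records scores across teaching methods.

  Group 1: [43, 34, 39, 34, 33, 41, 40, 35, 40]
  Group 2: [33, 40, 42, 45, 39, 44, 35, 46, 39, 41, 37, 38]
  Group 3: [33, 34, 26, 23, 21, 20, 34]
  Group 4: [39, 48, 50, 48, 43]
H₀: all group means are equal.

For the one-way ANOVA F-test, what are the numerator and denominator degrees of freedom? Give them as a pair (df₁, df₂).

degrees of freedom = [3, 29]

k = 4 groups, N = 33 total
df = (k−1, N−k) = (4−1, 33−4) = (3, 29)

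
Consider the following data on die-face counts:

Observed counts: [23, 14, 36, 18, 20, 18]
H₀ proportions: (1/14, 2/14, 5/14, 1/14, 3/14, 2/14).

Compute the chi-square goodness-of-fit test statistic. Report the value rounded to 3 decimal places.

test statistic = 34.391

n = 129; E_i = n·p_i = [9.21, 18.43, 46.07, 9.21, 27.64, 18.43]
χ² = (23−9.21)²/9.21 + (14−18.43)²/18.43 + (36−46.07)²/46.07 + (18−9.21)²/9.21 + (20−27.64)²/27.64 + (18−18.43)²/18.43 = 34.3912
df = 5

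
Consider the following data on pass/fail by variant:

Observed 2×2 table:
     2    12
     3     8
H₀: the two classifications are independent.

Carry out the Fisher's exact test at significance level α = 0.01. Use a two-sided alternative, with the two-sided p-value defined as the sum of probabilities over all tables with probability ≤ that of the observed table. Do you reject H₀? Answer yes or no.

reject H₀: no

Margins: r₁=14, r₂=11, c₁=5, c₂=20, n=25
p_obs = C(14,2)·C(11,3)/C(25,5); sum pmf over tables with pmf ≤ p_obs
p-value (two-sided) = 0.62319
At α=0.01: p ≥ α → fail to reject H₀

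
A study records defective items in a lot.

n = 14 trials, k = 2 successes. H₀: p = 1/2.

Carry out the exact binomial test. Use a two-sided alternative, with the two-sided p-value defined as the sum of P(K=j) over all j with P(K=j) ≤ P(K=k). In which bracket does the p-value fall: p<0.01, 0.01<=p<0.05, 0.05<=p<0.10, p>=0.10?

p-value bracket: 0.01<=p<0.05

Exact binomial: n=14, k=2, p₀=1/2=0.5000
P(X=j) = C(n,j)·p₀^j·(1−p₀)^(n−j); p = Σ P(X=j) over j with P(X=j) ≤ P(X=2)
p-value (two-sided) = 0.01294
→ bracket: 0.01<=p<0.05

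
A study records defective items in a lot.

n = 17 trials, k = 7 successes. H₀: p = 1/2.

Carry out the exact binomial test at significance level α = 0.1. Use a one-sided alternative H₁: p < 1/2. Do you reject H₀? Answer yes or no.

reject H₀: no

Exact binomial: n=17, k=7, p₀=1/2=0.5000
P(X≤7) from Σ C(n,i)·p₀^i·(1−p₀)^(n−i)
p-value (one-sided, H₁ less) = 0.31453
At α=0.1: p ≥ α → fail to reject H₀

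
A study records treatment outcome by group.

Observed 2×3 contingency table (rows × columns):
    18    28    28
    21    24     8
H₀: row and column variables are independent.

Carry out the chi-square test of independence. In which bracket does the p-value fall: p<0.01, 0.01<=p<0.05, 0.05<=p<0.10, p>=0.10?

p-value bracket: 0.01<=p<0.05

Row totals [74, 53], col totals [39, 52, 36], n=127
χ² = (18−22.72)²/22.72 + (28−30.30)²/30.30 + (28−20.98)²/20.98 + (21−16.28)²/16.28 + (24−21.70)²/21.70 + (8−15.02)²/15.02 = 8.4070
df = 2
p-value (upper-tail) = 0.01494
→ bracket: 0.01<=p<0.05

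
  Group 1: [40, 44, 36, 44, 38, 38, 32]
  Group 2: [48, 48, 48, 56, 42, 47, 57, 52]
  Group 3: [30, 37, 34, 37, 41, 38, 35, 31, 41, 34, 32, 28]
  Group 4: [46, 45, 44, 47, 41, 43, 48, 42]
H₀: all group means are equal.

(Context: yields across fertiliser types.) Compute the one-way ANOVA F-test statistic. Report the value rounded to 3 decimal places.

test statistic = 23.963

Group means [38.86, 49.75, 34.83, 44.50], grand mean 41.257
SSB = Σnᵢ(x̄ᵢ−x̄)² = 1196.662; SSW = ΣΣ(x−x̄ᵢ)² = 516.024
MSB = 1196.662/3 = 398.8873; MSW = 516.024/31 = 16.6459
F = MSB/MSW = 23.9631
df = (3, 31)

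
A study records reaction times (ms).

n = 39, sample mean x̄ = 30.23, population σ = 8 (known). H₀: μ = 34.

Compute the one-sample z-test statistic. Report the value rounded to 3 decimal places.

SE = σ/√n = 8/√39 = 1.2810
z = (x̄−μ₀)/SE = (30.23−34)/1.2810 = -2.9430

test statistic = -2.943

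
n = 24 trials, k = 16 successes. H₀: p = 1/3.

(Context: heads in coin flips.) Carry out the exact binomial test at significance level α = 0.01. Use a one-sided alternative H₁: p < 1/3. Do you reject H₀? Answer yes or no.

reject H₀: no

Exact binomial: n=24, k=16, p₀=1/3=0.3333
P(X≤16) from Σ C(n,i)·p₀^i·(1−p₀)^(n−i)
p-value (one-sided, H₁ less) = 0.99981
At α=0.01: p ≥ α → fail to reject H₀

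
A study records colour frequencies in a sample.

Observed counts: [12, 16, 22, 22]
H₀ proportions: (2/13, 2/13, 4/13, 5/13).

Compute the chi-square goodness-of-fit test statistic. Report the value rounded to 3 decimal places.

test statistic = 3.436

n = 72; E_i = n·p_i = [11.08, 11.08, 22.15, 27.69]
χ² = (12−11.08)²/11.08 + (16−11.08)²/11.08 + (22−22.15)²/22.15 + (22−27.69)²/27.69 = 3.4361
df = 3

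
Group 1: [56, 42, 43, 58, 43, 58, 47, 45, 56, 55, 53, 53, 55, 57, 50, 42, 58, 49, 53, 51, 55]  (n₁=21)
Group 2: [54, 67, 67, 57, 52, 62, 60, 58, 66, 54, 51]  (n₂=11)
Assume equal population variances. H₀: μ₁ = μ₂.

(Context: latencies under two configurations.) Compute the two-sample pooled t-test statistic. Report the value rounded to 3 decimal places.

test statistic = -3.518

x̄₁=51.381, s₁=5.643, n₁=21
x̄₂=58.909, s₂=5.957, n₂=11
s_p² = [20·5.643² + 10·5.957²]/30 = 33.0620
SE = √(s_p²·(1/21+1/11)) = 2.1401
t = (51.381−58.909)/2.1401 = -3.5177
df = 30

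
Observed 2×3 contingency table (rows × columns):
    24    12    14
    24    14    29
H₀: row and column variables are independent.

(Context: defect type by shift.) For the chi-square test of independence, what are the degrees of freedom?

df = (r−1)(c−1) = (2−1)·(3−1) = 2

degrees of freedom = 2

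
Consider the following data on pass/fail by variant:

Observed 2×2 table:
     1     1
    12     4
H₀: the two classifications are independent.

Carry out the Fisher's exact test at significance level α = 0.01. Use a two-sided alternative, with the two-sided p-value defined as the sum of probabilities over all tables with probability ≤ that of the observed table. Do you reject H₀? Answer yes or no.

reject H₀: no

Margins: r₁=2, r₂=16, c₁=13, c₂=5, n=18
p_obs = C(2,1)·C(16,12)/C(18,13); sum pmf over tables with pmf ≤ p_obs
p-value (two-sided) = 0.49020
At α=0.01: p ≥ α → fail to reject H₀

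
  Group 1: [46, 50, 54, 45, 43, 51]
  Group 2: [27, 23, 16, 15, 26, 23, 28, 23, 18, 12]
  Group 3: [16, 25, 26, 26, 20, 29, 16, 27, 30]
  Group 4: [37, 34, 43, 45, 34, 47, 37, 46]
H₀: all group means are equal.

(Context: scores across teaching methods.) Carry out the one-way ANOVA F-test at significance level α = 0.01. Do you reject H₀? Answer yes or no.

Group means [48.17, 21.10, 23.89, 40.38], grand mean 31.455
SSB = Σnᵢ(x̄ᵢ−x̄)² = 3899.685; SSW = ΣΣ(x−x̄ᵢ)² = 790.497
MSB = 3899.685/3 = 1299.8949; MSW = 790.497/29 = 27.2585
F = MSB/MSW = 47.6876
df = (3, 29)
p-value (upper-tail) = 0.00000
At α=0.01: p < α → reject H₀

reject H₀: yes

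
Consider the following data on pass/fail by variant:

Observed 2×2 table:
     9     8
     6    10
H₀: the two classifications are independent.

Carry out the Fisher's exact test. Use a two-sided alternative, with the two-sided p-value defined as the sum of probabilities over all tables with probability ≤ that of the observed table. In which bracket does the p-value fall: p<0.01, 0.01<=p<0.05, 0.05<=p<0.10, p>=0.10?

p-value bracket: p>=0.10

Margins: r₁=17, r₂=16, c₁=15, c₂=18, n=33
p_obs = C(17,9)·C(16,6)/C(33,15); sum pmf over tables with pmf ≤ p_obs
p-value (two-sided) = 0.49053
→ bracket: p>=0.10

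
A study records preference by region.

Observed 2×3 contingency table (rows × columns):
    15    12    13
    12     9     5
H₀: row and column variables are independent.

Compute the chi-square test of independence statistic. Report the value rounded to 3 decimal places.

Row totals [40, 26], col totals [27, 21, 18], n=66
χ² = (15−16.36)²/16.36 + (12−12.73)²/12.73 + (13−10.91)²/10.91 + (12−10.64)²/10.64 + (9−8.27)²/8.27 + (5−7.09)²/7.09 = 1.4113
df = 2

test statistic = 1.411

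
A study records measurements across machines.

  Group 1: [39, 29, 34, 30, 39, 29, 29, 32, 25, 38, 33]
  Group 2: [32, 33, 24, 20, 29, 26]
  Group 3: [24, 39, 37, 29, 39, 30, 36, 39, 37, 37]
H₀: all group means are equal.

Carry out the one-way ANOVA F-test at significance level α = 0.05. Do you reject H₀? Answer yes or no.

reject H₀: yes

Group means [32.45, 27.33, 34.70], grand mean 32.148
SSB = Σnᵢ(x̄ᵢ−x̄)² = 205.247; SSW = ΣΣ(x−x̄ᵢ)² = 582.161
MSB = 205.247/2 = 102.6234; MSW = 582.161/24 = 24.2567
F = MSB/MSW = 4.2307
df = (2, 24)
p-value (upper-tail) = 0.02668
At α=0.05: p < α → reject H₀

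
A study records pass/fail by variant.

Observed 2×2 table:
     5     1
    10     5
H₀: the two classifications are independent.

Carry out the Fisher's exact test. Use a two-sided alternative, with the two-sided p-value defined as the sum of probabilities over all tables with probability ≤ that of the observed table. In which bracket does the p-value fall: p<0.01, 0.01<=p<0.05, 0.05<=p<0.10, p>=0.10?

p-value bracket: p>=0.10

Margins: r₁=6, r₂=15, c₁=15, c₂=6, n=21
p_obs = C(6,5)·C(15,10)/C(21,15); sum pmf over tables with pmf ≤ p_obs
p-value (two-sided) = 0.62268
→ bracket: p>=0.10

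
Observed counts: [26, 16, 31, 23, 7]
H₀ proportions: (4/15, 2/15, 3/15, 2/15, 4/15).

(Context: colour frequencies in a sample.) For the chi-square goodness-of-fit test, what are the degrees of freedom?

degrees of freedom = 4

df = k − 1 = 5 − 1 = 4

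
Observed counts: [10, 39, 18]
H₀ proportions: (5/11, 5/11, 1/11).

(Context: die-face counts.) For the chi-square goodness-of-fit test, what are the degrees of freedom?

df = k − 1 = 3 − 1 = 2

degrees of freedom = 2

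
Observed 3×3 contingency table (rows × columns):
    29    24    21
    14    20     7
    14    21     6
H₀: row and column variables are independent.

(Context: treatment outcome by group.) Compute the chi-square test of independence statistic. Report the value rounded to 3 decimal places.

test statistic = 6.037

Row totals [74, 41, 41], col totals [57, 65, 34], n=156
χ² = (29−27.04)²/27.04 + (24−30.83)²/30.83 + (21−16.13)²/16.13 + (14−14.98)²/14.98 + (20−17.08)²/17.08 + (7−8.94)²/8.94 + (14−14.98)²/14.98 + (21−17.08)²/17.08 + (6−8.94)²/8.94 = 6.0367
df = 4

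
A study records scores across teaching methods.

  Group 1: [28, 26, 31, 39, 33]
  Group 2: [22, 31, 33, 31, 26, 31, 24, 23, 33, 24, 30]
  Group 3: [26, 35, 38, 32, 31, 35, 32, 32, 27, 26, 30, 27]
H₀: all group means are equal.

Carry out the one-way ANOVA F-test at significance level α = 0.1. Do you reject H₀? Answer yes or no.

reject H₀: no

Group means [31.40, 28.00, 30.92], grand mean 29.857
SSB = Σnᵢ(x̄ᵢ−x̄)² = 63.312; SSW = ΣΣ(x−x̄ᵢ)² = 446.117
MSB = 63.312/2 = 31.6560; MSW = 446.117/25 = 17.8447
F = MSB/MSW = 1.7740
df = (2, 25)
p-value (upper-tail) = 0.19036
At α=0.1: p ≥ α → fail to reject H₀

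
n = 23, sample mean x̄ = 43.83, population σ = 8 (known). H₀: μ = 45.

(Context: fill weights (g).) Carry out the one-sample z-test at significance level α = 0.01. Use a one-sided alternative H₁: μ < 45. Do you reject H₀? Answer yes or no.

SE = σ/√n = 8/√23 = 1.6681
z = (x̄−μ₀)/SE = (43.83−45)/1.6681 = -0.7014
p-value (one-sided, H₁ less) = 0.24153
At α=0.01: p ≥ α → fail to reject H₀

reject H₀: no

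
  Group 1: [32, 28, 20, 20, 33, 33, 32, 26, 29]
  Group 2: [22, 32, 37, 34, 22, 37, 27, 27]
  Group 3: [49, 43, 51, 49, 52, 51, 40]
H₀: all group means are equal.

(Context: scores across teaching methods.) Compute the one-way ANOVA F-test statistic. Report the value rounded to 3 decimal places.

Group means [28.11, 29.75, 47.86], grand mean 34.417
SSB = Σnᵢ(x̄ᵢ−x̄)² = 1796.587; SSW = ΣΣ(x−x̄ᵢ)² = 603.246
MSB = 1796.587/2 = 898.2937; MSW = 603.246/21 = 28.7260
F = MSB/MSW = 31.2711
df = (2, 21)

test statistic = 31.271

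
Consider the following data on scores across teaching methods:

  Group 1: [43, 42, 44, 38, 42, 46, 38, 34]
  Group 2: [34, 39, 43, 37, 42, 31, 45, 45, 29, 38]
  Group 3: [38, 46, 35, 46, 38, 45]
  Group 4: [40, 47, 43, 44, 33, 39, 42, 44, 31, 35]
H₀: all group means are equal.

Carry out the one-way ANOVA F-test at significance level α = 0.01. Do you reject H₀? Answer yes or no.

reject H₀: no

Group means [40.88, 38.30, 41.33, 39.80], grand mean 39.882
SSB = Σnᵢ(x̄ᵢ−x̄)² = 45.621; SSW = ΣΣ(x−x̄ᵢ)² = 761.908
MSB = 45.621/3 = 15.2070; MSW = 761.908/30 = 25.3969
F = MSB/MSW = 0.5988
df = (3, 30)
p-value (upper-tail) = 0.62080
At α=0.01: p ≥ α → fail to reject H₀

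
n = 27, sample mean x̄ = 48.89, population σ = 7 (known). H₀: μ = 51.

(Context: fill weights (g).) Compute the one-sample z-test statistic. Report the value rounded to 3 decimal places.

test statistic = -1.566

SE = σ/√n = 7/√27 = 1.3472
z = (x̄−μ₀)/SE = (48.89−51)/1.3472 = -1.5663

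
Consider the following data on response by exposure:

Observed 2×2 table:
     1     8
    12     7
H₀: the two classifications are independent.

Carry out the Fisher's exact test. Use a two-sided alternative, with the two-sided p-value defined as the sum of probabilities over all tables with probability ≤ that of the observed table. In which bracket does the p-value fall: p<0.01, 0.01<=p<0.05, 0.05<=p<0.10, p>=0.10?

Margins: r₁=9, r₂=19, c₁=13, c₂=15, n=28
p_obs = C(9,1)·C(19,12)/C(28,13); sum pmf over tables with pmf ≤ p_obs
p-value (two-sided) = 0.01573
→ bracket: 0.01<=p<0.05

p-value bracket: 0.01<=p<0.05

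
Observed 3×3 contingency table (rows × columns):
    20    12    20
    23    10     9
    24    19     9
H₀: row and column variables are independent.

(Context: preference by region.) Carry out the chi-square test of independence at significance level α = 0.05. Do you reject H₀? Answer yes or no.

reject H₀: no

Row totals [52, 42, 52], col totals [67, 41, 38], n=146
χ² = (20−23.86)²/23.86 + (12−14.60)²/14.60 + (20−13.53)²/13.53 + (23−19.27)²/19.27 + (10−11.79)²/11.79 + (9−10.93)²/10.93 + (24−23.86)²/23.86 + (19−14.60)²/14.60 + (9−13.53)²/13.53 = 8.3568
df = 4
p-value (upper-tail) = 0.07935
At α=0.05: p ≥ α → fail to reject H₀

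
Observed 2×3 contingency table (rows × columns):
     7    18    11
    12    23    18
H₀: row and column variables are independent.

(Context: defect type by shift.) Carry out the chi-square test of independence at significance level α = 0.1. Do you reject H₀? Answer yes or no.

Row totals [36, 53], col totals [19, 41, 29], n=89
χ² = (7−7.69)²/7.69 + (18−16.58)²/16.58 + (11−11.73)²/11.73 + (12−11.31)²/11.31 + (23−24.42)²/24.42 + (18−17.27)²/17.27 = 0.3819
df = 2
p-value (upper-tail) = 0.82616
At α=0.1: p ≥ α → fail to reject H₀

reject H₀: no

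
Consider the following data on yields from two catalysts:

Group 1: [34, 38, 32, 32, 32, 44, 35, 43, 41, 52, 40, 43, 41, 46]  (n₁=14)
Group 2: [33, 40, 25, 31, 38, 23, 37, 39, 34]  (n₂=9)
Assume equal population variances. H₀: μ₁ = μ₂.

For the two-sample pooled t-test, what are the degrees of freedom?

df = n₁ + n₂ − 2 = 14 + 9 − 2 = 21

degrees of freedom = 21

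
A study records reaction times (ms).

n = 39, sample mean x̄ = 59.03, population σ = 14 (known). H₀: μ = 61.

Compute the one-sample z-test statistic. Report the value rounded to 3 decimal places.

test statistic = -0.879

SE = σ/√n = 14/√39 = 2.2418
z = (x̄−μ₀)/SE = (59.03−61)/2.2418 = -0.8788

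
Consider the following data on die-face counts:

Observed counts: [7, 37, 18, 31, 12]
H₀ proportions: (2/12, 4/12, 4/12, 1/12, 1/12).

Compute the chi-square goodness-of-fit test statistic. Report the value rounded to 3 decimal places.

test statistic = 72.457

n = 105; E_i = n·p_i = [17.50, 35.00, 35.00, 8.75, 8.75]
χ² = (7−17.50)²/17.50 + (37−35.00)²/35.00 + (18−35.00)²/35.00 + (31−8.75)²/8.75 + (12−8.75)²/8.75 = 72.4571
df = 4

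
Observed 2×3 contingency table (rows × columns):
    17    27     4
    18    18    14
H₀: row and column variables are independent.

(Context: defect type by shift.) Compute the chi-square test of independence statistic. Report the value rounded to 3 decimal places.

test statistic = 7.346

Row totals [48, 50], col totals [35, 45, 18], n=98
χ² = (17−17.14)²/17.14 + (27−22.04)²/22.04 + (4−8.82)²/8.82 + (18−17.86)²/17.86 + (18−22.96)²/22.96 + (14−9.18)²/9.18 = 7.3464
df = 2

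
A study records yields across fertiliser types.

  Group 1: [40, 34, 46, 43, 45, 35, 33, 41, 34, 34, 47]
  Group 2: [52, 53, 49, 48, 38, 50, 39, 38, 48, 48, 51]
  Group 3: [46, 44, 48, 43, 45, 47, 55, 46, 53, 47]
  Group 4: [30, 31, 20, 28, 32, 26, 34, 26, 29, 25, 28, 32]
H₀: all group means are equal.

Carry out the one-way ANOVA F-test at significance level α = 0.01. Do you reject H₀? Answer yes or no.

Group means [39.27, 46.73, 47.40, 28.42], grand mean 40.023
SSB = Σnᵢ(x̄ᵢ−x̄)² = 2661.297; SSW = ΣΣ(x−x̄ᵢ)² = 905.680
MSB = 2661.297/3 = 887.0990; MSW = 905.680/40 = 22.6420
F = MSB/MSW = 39.1793
df = (3, 40)
p-value (upper-tail) = 0.00000
At α=0.01: p < α → reject H₀

reject H₀: yes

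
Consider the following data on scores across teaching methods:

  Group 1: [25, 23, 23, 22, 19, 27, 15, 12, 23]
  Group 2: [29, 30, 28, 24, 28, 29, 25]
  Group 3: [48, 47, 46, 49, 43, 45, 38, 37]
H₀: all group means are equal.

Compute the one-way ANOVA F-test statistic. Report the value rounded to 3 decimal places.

Group means [21.00, 27.57, 44.12], grand mean 30.625
SSB = Σnᵢ(x̄ᵢ−x̄)² = 2357.036; SSW = ΣΣ(x−x̄ᵢ)² = 356.589
MSB = 2357.036/2 = 1178.5179; MSW = 356.589/21 = 16.9804
F = MSB/MSW = 69.4044
df = (2, 21)

test statistic = 69.404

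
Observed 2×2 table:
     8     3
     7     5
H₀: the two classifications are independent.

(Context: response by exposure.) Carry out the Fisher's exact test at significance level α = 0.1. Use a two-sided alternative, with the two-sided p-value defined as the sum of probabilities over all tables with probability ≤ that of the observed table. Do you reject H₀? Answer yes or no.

Margins: r₁=11, r₂=12, c₁=15, c₂=8, n=23
p_obs = C(11,8)·C(12,7)/C(23,15); sum pmf over tables with pmf ≤ p_obs
p-value (two-sided) = 0.66685
At α=0.1: p ≥ α → fail to reject H₀

reject H₀: no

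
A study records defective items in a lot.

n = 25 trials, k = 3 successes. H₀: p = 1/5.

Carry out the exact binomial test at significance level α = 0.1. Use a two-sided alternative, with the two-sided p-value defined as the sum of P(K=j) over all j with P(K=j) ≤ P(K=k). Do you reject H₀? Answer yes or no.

Exact binomial: n=25, k=3, p₀=1/5=0.2000
P(X=j) = C(n,j)·p₀^j·(1−p₀)^(n−j); p = Σ P(X=j) over j with P(X=j) ≤ P(X=3)
p-value (two-sided) = 0.45396
At α=0.1: p ≥ α → fail to reject H₀

reject H₀: no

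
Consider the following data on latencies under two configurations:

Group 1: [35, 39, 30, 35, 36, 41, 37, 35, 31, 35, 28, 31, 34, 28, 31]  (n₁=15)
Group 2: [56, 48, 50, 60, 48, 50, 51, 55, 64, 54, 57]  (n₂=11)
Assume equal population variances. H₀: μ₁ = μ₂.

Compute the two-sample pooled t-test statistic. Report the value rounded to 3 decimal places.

test statistic = -11.512

x̄₁=33.733, s₁=3.826, n₁=15
x̄₂=53.909, s₂=5.127, n₂=11
s_p² = [14·3.826² + 10·5.127²]/24 = 19.4934
SE = √(s_p²·(1/15+1/11)) = 1.7526
t = (33.733−53.909)/1.7526 = -11.5117
df = 24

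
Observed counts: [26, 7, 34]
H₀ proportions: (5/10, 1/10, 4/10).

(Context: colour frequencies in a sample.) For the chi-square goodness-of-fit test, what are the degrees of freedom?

df = k − 1 = 3 − 1 = 2

degrees of freedom = 2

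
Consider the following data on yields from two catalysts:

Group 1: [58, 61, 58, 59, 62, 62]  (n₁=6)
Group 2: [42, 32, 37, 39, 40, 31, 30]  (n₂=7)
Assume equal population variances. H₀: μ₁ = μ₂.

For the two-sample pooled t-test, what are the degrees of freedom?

df = n₁ + n₂ − 2 = 6 + 7 − 2 = 11

degrees of freedom = 11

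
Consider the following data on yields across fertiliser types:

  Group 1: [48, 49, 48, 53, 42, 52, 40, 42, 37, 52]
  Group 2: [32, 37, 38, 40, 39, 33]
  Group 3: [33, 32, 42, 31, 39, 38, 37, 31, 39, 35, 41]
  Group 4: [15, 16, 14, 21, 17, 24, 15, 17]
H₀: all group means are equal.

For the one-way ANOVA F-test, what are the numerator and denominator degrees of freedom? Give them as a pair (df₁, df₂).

degrees of freedom = [3, 31]

k = 4 groups, N = 35 total
df = (k−1, N−k) = (4−1, 35−4) = (3, 31)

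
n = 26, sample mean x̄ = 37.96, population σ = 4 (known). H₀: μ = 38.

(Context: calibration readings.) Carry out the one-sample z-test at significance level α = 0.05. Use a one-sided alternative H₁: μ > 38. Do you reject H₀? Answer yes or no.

SE = σ/√n = 4/√26 = 0.7845
z = (x̄−μ₀)/SE = (37.96−38)/0.7845 = -0.0510
p-value (one-sided, H₁ greater) = 0.52033
At α=0.05: p ≥ α → fail to reject H₀

reject H₀: no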